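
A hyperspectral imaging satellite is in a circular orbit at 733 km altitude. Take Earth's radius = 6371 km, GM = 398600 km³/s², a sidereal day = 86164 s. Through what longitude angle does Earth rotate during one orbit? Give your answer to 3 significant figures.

24.9°

Semi-major axis a = 6371 + 733 = 7104 km. Period T = 2π√(a³/μ) = 2π√(7104³/398600) = 5958.9 s = 99.31 min.
During one orbit Earth rotates (5958.9 / 86164) × 360° = 24.90°.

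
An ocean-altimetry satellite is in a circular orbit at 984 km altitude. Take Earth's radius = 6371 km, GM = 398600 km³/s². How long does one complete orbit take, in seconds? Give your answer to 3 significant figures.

6280 seconds

Semi-major axis a = 6371 + 984 = 7355 km. Period T = 2π√(a³/μ) = 2π√(7355³/398600) = 6277.5 s = 104.62 min.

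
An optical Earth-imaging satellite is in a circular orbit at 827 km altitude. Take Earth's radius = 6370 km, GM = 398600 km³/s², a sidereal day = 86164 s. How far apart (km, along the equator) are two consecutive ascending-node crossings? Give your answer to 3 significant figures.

2820 km

Semi-major axis a = 6370 + 827 = 7197 km. Period T = 2π√(a³/μ) = 2π√(7197³/398600) = 6076.3 s = 101.27 min.
During one orbit Earth rotates (6076.3 / 86164) × 360° = 25.39°.
At the equator that is 25.39° × (2π·6370/360) km/° = 25.39 × 111.2 = 2822 km.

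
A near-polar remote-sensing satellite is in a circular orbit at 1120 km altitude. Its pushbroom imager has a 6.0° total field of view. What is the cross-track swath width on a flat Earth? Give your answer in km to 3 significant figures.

Half-angle = 6.0°/2 = 3°.
Swath width ≈ 2h·tan(θ/2) = 2 × 1120 × tan(3°) = 117.4 km.

117 km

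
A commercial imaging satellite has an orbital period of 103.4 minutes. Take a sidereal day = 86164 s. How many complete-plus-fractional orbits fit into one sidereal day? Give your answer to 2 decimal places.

13.89

T = 103.4 min = 6204.0 s.
Orbits per sidereal day = 86164 / 6204.0 = 13.888.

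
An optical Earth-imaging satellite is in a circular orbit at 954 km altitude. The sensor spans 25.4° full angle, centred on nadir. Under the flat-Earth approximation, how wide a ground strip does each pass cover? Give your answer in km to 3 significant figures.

Half-angle = 25.4°/2 = 12.7°.
Swath width ≈ 2h·tan(θ/2) = 2 × 954 × tan(12.7°) = 430.0 km.

430 km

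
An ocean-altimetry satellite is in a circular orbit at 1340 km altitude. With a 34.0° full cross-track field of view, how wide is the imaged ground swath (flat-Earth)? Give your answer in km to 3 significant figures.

Half-angle = 34.0°/2 = 17°.
Swath width ≈ 2h·tan(θ/2) = 2 × 1340 × tan(17°) = 819.4 km.

819 km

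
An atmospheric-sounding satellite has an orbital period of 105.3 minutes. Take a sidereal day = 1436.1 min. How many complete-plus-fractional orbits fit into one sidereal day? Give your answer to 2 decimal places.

T = 105.3 min = 6318.0 s.
Orbits per sidereal day = 86166 / 6318.0 = 13.638.

13.64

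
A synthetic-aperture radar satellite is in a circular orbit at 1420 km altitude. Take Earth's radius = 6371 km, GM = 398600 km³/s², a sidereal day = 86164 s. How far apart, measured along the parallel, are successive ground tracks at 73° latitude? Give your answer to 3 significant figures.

Semi-major axis a = 6371 + 1420 = 7791 km. Period T = 2π√(a³/μ) = 2π√(7791³/398600) = 6843.9 s = 114.06 min.
Node shift per orbit = (6843.9/86164) × 360° = 28.59°.
Equatorial spacing = 28.59 × 111.2 km/° = 3180 km.
At 73° latitude, spacing = 3180 × cos(73°) = 930 km.

930 km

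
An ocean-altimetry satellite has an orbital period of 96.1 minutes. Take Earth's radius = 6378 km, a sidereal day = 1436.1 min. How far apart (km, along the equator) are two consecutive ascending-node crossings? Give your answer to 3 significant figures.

T = 96.1 min = 5766.0 s.
During one orbit Earth rotates (5766.0 / 86166) × 360° = 24.09°.
At the equator that is 24.09° × (2π·6378/360) km/° = 24.09 × 111.3 = 2682 km.

2680 km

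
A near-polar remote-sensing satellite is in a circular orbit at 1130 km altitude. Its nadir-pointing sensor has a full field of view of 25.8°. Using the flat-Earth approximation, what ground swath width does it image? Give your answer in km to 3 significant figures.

518 km

Half-angle = 25.8°/2 = 12.9°.
Swath width ≈ 2h·tan(θ/2) = 2 × 1130 × tan(12.9°) = 517.6 km.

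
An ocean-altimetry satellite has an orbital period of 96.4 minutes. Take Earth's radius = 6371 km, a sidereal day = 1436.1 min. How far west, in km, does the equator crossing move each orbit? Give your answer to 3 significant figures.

2690 km

T = 96.4 min = 5784.0 s.
During one orbit Earth rotates (5784.0 / 86166) × 360° = 24.17°.
At the equator that is 24.17° × (2π·6371/360) km/° = 24.17 × 111.2 = 2687 km.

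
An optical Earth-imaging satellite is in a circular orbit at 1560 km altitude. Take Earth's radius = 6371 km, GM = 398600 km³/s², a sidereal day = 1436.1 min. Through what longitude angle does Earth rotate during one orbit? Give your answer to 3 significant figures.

29.4°

Semi-major axis a = 6371 + 1560 = 7931 km. Period T = 2π√(a³/μ) = 2π√(7931³/398600) = 7029.2 s = 117.15 min.
During one orbit Earth rotates (7029.2 / 86166) × 360° = 29.37°.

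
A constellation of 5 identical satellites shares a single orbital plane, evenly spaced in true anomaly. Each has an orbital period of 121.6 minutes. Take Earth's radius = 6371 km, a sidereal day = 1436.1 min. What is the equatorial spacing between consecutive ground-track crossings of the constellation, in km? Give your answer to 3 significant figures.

T = 121.6 min = 7296.0 s.
Single-satellite node shift = (7296.0/86166) × 360° = 30.48°.
With 5 satellites evenly phased, successive equator crossings are 30.48/5 = 6.097° apart.
That is 6.097 × 111.2 = 678 km at the equator.

678 km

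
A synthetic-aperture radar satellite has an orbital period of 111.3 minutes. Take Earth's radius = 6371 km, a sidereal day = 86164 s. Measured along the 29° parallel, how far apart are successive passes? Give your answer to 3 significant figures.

2710 km

T = 111.3 min = 6678.0 s.
Node shift per orbit = (6678.0/86164) × 360° = 27.90°.
Equatorial spacing = 27.90 × 111.2 km/° = 3102 km.
At 29° latitude, spacing = 3102 × cos(29°) = 2713 km.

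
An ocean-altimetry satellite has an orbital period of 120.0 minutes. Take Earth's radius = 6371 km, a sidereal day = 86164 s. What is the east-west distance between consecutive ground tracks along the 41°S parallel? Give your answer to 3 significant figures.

2520 km

T = 120.0 min = 7200.0 s.
Node shift per orbit = (7200.0/86164) × 360° = 30.08°.
Equatorial spacing = 30.08 × 111.2 km/° = 3345 km.
At 41° latitude, spacing = 3345 × cos(41°) = 2524 km.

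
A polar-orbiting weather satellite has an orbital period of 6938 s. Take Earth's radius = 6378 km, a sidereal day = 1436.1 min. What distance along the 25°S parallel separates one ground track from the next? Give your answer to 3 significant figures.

2920 km

Node shift per orbit = (6938.0/86166) × 360° = 28.99°.
Equatorial spacing = 28.99 × 111.3 km/° = 3227 km.
At 25° latitude, spacing = 3227 × cos(25°) = 2924 km.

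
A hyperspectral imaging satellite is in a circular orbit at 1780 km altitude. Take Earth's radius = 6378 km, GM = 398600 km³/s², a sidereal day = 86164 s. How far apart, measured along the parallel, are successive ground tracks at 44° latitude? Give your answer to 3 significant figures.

Semi-major axis a = 6378 + 1780 = 8158 km. Period T = 2π√(a³/μ) = 2π√(8158³/398600) = 7333.1 s = 122.22 min.
Node shift per orbit = (7333.1/86164) × 360° = 30.64°.
Equatorial spacing = 30.64 × 111.3 km/° = 3411 km.
At 44° latitude, spacing = 3411 × cos(44°) = 2453 km.

2450 km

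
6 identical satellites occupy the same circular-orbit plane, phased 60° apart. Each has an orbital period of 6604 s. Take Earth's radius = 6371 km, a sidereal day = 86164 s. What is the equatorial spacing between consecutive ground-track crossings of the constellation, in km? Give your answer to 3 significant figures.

511 km

Single-satellite node shift = (6604.0/86164) × 360° = 27.59°.
With 6 satellites evenly phased, successive equator crossings are 27.59/6 = 4.599° apart.
That is 4.599 × 111.2 = 511 km at the equator.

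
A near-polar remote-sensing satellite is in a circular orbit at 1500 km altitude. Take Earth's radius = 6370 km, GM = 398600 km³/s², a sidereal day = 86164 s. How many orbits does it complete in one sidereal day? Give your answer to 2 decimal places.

12.40

Semi-major axis a = 6370 + 1500 = 7870 km. Period T = 2π√(a³/μ) = 2π√(7870³/398600) = 6948.2 s = 115.80 min.
Orbits per sidereal day = 86164 / 6948.2 = 12.401.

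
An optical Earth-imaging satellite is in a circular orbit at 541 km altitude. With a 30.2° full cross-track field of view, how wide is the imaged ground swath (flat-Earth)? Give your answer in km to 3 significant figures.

292 km

Half-angle = 30.2°/2 = 15.1°.
Swath width ≈ 2h·tan(θ/2) = 2 × 541 × tan(15.1°) = 291.9 km.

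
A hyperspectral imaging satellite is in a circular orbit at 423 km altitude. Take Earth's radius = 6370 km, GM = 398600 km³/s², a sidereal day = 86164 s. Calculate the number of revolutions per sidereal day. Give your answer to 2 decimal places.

Semi-major axis a = 6370 + 423 = 6793 km. Period T = 2π√(a³/μ) = 2π√(6793³/398600) = 5571.9 s = 92.87 min.
Orbits per sidereal day = 86164 / 5571.9 = 15.464.

15.46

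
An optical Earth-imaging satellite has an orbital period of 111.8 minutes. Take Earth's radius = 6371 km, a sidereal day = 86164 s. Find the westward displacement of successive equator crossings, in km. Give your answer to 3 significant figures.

3120 km

T = 111.8 min = 6708.0 s.
During one orbit Earth rotates (6708.0 / 86164) × 360° = 28.03°.
At the equator that is 28.03° × (2π·6371/360) km/° = 28.03 × 111.2 = 3116 km.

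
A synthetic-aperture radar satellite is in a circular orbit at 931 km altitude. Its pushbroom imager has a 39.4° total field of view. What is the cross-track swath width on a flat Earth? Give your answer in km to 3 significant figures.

Half-angle = 39.4°/2 = 19.7°.
Swath width ≈ 2h·tan(θ/2) = 2 × 931 × tan(19.7°) = 666.7 km.

667 km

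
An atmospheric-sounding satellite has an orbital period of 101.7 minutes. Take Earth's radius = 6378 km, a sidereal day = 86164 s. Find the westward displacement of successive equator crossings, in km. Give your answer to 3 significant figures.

2840 km

T = 101.7 min = 6102.0 s.
During one orbit Earth rotates (6102.0 / 86164) × 360° = 25.49°.
At the equator that is 25.49° × (2π·6378/360) km/° = 25.49 × 111.3 = 2838 km.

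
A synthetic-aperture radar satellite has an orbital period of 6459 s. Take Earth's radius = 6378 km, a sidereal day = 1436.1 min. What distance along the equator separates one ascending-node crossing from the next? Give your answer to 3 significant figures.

During one orbit Earth rotates (6459.0 / 86166) × 360° = 26.99°.
At the equator that is 26.99° × (2π·6378/360) km/° = 26.99 × 111.3 = 3004 km.

3000 km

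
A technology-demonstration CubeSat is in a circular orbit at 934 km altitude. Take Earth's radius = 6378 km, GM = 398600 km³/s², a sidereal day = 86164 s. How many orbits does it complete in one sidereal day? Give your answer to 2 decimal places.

13.85

Semi-major axis a = 6378 + 934 = 7312 km. Period T = 2π√(a³/μ) = 2π√(7312³/398600) = 6222.5 s = 103.71 min.
Orbits per sidereal day = 86164 / 6222.5 = 13.847.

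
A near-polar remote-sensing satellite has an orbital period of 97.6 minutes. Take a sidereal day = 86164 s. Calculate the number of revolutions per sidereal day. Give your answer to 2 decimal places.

14.71

T = 97.6 min = 5856.0 s.
Orbits per sidereal day = 86164 / 5856.0 = 14.714.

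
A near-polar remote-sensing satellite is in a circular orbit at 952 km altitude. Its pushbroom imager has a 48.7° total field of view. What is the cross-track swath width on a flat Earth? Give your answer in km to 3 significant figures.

Half-angle = 48.7°/2 = 24.35°.
Swath width ≈ 2h·tan(θ/2) = 2 × 952 × tan(24.35°) = 861.7 km.

862 km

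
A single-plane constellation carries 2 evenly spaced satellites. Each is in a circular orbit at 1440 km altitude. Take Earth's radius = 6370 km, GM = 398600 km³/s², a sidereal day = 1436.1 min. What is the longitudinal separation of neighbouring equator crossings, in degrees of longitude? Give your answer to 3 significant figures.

Semi-major axis a = 6370 + 1440 = 7810 km. Period T = 2π√(a³/μ) = 2π√(7810³/398600) = 6868.9 s = 114.48 min.
Single-satellite node shift = (6868.9/86166) × 360° = 28.70°.
With 2 satellites evenly phased, successive equator crossings are 28.70/2 = 14.349° apart.

14.3°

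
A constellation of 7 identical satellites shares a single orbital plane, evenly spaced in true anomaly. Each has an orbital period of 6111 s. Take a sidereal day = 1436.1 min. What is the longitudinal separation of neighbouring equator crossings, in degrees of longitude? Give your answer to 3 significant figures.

Single-satellite node shift = (6111.0/86166) × 360° = 25.53°.
With 7 satellites evenly phased, successive equator crossings are 25.53/7 = 3.647° apart.

3.65°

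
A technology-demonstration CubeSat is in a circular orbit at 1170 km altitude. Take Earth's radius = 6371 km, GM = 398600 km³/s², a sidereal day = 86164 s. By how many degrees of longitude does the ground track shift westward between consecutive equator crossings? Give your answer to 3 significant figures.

27.2°

Semi-major axis a = 6371 + 1170 = 7541 km. Period T = 2π√(a³/μ) = 2π√(7541³/398600) = 6517.1 s = 108.62 min.
During one orbit Earth rotates (6517.1 / 86164) × 360° = 27.23°.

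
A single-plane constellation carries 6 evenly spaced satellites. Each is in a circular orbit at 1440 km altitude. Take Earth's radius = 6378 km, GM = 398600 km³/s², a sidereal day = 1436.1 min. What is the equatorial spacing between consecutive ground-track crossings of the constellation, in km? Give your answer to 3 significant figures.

533 km

Semi-major axis a = 6378 + 1440 = 7818 km. Period T = 2π√(a³/μ) = 2π√(7818³/398600) = 6879.5 s = 114.66 min.
Single-satellite node shift = (6879.5/86166) × 360° = 28.74°.
With 6 satellites evenly phased, successive equator crossings are 28.74/6 = 4.790° apart.
That is 4.790 × 111.3 = 533 km at the equator.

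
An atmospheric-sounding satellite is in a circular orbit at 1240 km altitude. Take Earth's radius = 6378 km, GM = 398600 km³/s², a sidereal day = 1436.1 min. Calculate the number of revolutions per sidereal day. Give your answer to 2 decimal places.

Semi-major axis a = 6378 + 1240 = 7618 km. Period T = 2π√(a³/μ) = 2π√(7618³/398600) = 6617.2 s = 110.29 min.
Orbits per sidereal day = 86166 / 6617.2 = 13.022.

13.02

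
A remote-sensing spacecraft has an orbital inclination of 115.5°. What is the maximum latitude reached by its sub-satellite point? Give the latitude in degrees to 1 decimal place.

64.5°

Retrograde orbit: the ground track reaches ±(180° − i) = ±(180 − 115.5) = ±64.5°.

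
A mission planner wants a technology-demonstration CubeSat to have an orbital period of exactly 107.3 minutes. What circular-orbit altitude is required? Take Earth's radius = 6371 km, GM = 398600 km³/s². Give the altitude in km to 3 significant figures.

T = 107.3 min = 6438.0 s.
From T = 2π√(a³/μ): a = (μ T²/4π²)^(1/3) = (398600 × 6438.0² / 4π²)^(1/3) = 7480 km.
Altitude h = a − R = 7480 − 6371 = 1109 km.

1110 km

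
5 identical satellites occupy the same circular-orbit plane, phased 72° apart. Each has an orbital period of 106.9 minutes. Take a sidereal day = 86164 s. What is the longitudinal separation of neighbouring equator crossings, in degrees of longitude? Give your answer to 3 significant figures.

5.36°

T = 106.9 min = 6414.0 s.
Single-satellite node shift = (6414.0/86164) × 360° = 26.80°.
With 5 satellites evenly phased, successive equator crossings are 26.80/5 = 5.360° apart.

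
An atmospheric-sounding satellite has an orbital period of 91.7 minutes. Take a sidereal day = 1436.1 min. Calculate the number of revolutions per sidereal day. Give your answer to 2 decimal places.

T = 91.7 min = 5502.0 s.
Orbits per sidereal day = 86166 / 5502.0 = 15.661.

15.66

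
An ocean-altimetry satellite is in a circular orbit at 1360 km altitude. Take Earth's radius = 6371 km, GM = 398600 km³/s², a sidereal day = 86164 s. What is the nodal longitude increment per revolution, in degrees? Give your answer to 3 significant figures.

Semi-major axis a = 6371 + 1360 = 7731 km. Period T = 2π√(a³/μ) = 2π√(7731³/398600) = 6765.0 s = 112.75 min.
During one orbit Earth rotates (6765.0 / 86164) × 360° = 28.26°.

28.3°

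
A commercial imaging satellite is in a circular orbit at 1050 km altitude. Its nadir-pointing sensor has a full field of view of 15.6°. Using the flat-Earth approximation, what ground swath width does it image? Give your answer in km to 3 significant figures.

288 km

Half-angle = 15.6°/2 = 7.8°.
Swath width ≈ 2h·tan(θ/2) = 2 × 1050 × tan(7.8°) = 287.7 km.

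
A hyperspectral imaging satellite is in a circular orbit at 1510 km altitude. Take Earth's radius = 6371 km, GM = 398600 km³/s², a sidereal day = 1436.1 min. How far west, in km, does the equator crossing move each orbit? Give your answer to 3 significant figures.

Semi-major axis a = 6371 + 1510 = 7881 km. Period T = 2π√(a³/μ) = 2π√(7881³/398600) = 6962.8 s = 116.05 min.
During one orbit Earth rotates (6962.8 / 86166) × 360° = 29.09°.
At the equator that is 29.09° × (2π·6371/360) km/° = 29.09 × 111.2 = 3235 km.

3230 km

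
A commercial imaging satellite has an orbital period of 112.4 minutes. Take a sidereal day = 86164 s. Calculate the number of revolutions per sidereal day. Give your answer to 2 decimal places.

T = 112.4 min = 6744.0 s.
Orbits per sidereal day = 86164 / 6744.0 = 12.776.

12.78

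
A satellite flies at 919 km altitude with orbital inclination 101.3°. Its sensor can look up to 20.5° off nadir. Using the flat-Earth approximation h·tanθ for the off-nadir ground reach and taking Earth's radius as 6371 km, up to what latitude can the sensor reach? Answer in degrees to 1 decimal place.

81.8°

Retrograde orbit: the ground track reaches ±(180° − i) = ±(180 − 101.3) = ±78.7°.
Sensor half-swath on the ground ≈ 919·tan(20.5°) = 344 km = 3.09° of latitude.
Maximum observable latitude ≈ 78.7 + 3.09 = 81.8°.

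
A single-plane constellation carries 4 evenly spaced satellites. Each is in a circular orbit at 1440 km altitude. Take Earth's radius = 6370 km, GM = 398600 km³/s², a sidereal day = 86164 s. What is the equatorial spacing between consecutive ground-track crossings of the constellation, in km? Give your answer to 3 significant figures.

Semi-major axis a = 6370 + 1440 = 7810 km. Period T = 2π√(a³/μ) = 2π√(7810³/398600) = 6868.9 s = 114.48 min.
Single-satellite node shift = (6868.9/86164) × 360° = 28.70°.
With 4 satellites evenly phased, successive equator crossings are 28.70/4 = 7.175° apart.
That is 7.175 × 111.2 = 798 km at the equator.

798 km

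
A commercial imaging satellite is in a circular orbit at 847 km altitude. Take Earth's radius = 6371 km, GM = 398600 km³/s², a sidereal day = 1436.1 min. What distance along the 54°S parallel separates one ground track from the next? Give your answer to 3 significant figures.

1670 km

Semi-major axis a = 6371 + 847 = 7218 km. Period T = 2π√(a³/μ) = 2π√(7218³/398600) = 6102.9 s = 101.72 min.
Node shift per orbit = (6102.9/86166) × 360° = 25.50°.
Equatorial spacing = 25.50 × 111.2 km/° = 2835 km.
At 54° latitude, spacing = 2835 × cos(54°) = 1667 km.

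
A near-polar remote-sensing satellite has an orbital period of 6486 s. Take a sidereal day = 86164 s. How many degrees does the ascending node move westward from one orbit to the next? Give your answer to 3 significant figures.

During one orbit Earth rotates (6486.0 / 86164) × 360° = 27.10°.

27.1°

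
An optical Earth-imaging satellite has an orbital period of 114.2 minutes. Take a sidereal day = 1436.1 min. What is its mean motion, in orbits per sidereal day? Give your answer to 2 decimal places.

12.58

T = 114.2 min = 6852.0 s.
Orbits per sidereal day = 86166 / 6852.0 = 12.575.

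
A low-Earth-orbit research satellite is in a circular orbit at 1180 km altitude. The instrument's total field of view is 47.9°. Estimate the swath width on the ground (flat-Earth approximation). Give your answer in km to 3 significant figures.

Half-angle = 47.9°/2 = 23.95°.
Swath width ≈ 2h·tan(θ/2) = 2 × 1180 × tan(23.95°) = 1048.3 km.

1050 km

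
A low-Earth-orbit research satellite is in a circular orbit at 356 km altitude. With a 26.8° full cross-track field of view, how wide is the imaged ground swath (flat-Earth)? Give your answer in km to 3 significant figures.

170 km

Half-angle = 26.8°/2 = 13.4°.
Swath width ≈ 2h·tan(θ/2) = 2 × 356 × tan(13.4°) = 169.6 km.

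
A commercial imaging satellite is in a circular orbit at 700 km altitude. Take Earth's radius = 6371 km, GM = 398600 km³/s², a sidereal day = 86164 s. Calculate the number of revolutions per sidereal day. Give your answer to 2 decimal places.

14.56

Semi-major axis a = 6371 + 700 = 7071 km. Period T = 2π√(a³/μ) = 2π√(7071³/398600) = 5917.4 s = 98.62 min.
Orbits per sidereal day = 86164 / 5917.4 = 14.561.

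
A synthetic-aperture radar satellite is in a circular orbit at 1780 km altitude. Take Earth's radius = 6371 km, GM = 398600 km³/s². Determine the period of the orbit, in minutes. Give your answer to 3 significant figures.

Semi-major axis a = 6371 + 1780 = 8151 km. Period T = 2π√(a³/μ) = 2π√(8151³/398600) = 7323.6 s = 122.06 min.

122 min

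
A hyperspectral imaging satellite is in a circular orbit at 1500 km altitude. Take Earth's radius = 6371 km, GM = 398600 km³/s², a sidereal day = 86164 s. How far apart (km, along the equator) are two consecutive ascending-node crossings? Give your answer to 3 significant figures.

Semi-major axis a = 6371 + 1500 = 7871 km. Period T = 2π√(a³/μ) = 2π√(7871³/398600) = 6949.5 s = 115.83 min.
During one orbit Earth rotates (6949.5 / 86164) × 360° = 29.04°.
At the equator that is 29.04° × (2π·6371/360) km/° = 29.04 × 111.2 = 3229 km.

3230 km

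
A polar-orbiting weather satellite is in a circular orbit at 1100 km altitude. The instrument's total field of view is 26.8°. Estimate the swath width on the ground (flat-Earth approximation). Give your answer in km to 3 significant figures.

524 km

Half-angle = 26.8°/2 = 13.4°.
Swath width ≈ 2h·tan(θ/2) = 2 × 1100 × tan(13.4°) = 524.1 km.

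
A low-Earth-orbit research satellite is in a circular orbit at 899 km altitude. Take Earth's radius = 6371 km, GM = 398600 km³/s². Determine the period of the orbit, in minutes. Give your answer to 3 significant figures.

103 min

Semi-major axis a = 6371 + 899 = 7270 km. Period T = 2π√(a³/μ) = 2π√(7270³/398600) = 6169.0 s = 102.82 min.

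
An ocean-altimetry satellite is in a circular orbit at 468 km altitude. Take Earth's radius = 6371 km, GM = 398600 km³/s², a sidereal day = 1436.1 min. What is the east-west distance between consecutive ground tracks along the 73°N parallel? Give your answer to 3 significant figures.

Semi-major axis a = 6371 + 468 = 6839 km. Period T = 2π√(a³/μ) = 2π√(6839³/398600) = 5628.6 s = 93.81 min.
Node shift per orbit = (5628.6/86166) × 360° = 23.52°.
Equatorial spacing = 23.52 × 111.2 km/° = 2615 km.
At 73° latitude, spacing = 2615 × cos(73°) = 765 km.

765 km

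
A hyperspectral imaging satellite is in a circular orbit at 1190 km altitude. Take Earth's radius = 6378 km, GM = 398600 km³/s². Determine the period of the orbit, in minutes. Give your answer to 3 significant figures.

Semi-major axis a = 6378 + 1190 = 7568 km. Period T = 2π√(a³/μ) = 2π√(7568³/398600) = 6552.1 s = 109.20 min.

109 min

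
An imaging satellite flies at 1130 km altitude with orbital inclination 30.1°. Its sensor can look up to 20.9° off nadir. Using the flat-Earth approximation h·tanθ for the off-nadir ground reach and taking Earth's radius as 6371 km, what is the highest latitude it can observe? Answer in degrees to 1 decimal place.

For a prograde orbit the ground track reaches latitude ±i = ±30.1°.
Sensor half-swath on the ground ≈ 1130·tan(20.9°) = 432 km = 3.88° of latitude.
Maximum observable latitude ≈ 30.1 + 3.88 = 34.0°.

34.0°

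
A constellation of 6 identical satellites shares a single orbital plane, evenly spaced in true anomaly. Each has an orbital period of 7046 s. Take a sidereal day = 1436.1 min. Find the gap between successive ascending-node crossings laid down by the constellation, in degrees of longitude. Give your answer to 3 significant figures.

4.91°

Single-satellite node shift = (7046.0/86166) × 360° = 29.44°.
With 6 satellites evenly phased, successive equator crossings are 29.44/6 = 4.906° apart.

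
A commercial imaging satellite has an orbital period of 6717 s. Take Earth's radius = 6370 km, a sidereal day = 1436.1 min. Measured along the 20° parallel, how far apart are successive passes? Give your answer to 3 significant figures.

Node shift per orbit = (6717.0/86166) × 360° = 28.06°.
Equatorial spacing = 28.06 × 111.2 km/° = 3120 km.
At 20° latitude, spacing = 3120 × cos(20°) = 2932 km.

2930 km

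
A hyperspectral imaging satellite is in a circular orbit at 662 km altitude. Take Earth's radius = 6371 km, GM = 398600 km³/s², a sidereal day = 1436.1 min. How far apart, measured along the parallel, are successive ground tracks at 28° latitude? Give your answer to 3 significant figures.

Semi-major axis a = 6371 + 662 = 7033 km. Period T = 2π√(a³/μ) = 2π√(7033³/398600) = 5869.8 s = 97.83 min.
Node shift per orbit = (5869.8/86166) × 360° = 24.52°.
Equatorial spacing = 24.52 × 111.2 km/° = 2727 km.
At 28° latitude, spacing = 2727 × cos(28°) = 2408 km.

2410 km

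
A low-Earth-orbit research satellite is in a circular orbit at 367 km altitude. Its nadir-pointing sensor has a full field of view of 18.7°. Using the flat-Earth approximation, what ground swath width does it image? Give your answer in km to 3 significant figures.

Half-angle = 18.7°/2 = 9.35°.
Swath width ≈ 2h·tan(θ/2) = 2 × 367 × tan(9.35°) = 120.9 km.

121 km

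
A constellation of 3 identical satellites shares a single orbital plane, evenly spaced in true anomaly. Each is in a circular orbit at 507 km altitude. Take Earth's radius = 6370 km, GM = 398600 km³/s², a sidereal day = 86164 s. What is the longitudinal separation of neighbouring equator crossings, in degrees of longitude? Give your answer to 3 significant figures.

Semi-major axis a = 6370 + 507 = 6877 km. Period T = 2π√(a³/μ) = 2π√(6877³/398600) = 5675.6 s = 94.59 min.
Single-satellite node shift = (5675.6/86164) × 360° = 23.71°.
With 3 satellites evenly phased, successive equator crossings are 23.71/3 = 7.904° apart.

7.90°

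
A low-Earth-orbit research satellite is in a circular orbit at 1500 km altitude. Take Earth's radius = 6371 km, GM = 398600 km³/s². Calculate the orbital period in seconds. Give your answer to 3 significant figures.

Semi-major axis a = 6371 + 1500 = 7871 km. Period T = 2π√(a³/μ) = 2π√(7871³/398600) = 6949.5 s = 115.83 min.

6950 seconds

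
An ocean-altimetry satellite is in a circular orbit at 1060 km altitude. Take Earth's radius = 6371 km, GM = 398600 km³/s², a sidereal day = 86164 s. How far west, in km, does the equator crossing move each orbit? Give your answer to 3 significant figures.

Semi-major axis a = 6371 + 1060 = 7431 km. Period T = 2π√(a³/μ) = 2π√(7431³/398600) = 6375.0 s = 106.25 min.
During one orbit Earth rotates (6375.0 / 86164) × 360° = 26.64°.
At the equator that is 26.64° × (2π·6371/360) km/° = 26.64 × 111.2 = 2962 km.

2960 km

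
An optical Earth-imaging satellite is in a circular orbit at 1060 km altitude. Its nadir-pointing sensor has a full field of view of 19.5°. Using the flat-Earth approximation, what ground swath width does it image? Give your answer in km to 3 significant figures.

Half-angle = 19.5°/2 = 9.75°.
Swath width ≈ 2h·tan(θ/2) = 2 × 1060 × tan(9.75°) = 364.3 km.

364 km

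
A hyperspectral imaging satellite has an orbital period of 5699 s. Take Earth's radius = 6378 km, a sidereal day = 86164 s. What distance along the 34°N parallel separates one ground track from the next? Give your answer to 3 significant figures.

Node shift per orbit = (5699.0/86164) × 360° = 23.81°.
Equatorial spacing = 23.81 × 111.3 km/° = 2651 km.
At 34° latitude, spacing = 2651 × cos(34°) = 2197 km.

2200 km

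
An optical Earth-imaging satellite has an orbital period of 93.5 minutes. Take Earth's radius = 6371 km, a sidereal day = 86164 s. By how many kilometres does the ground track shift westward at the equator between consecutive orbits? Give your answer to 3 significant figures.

T = 93.5 min = 5610.0 s.
During one orbit Earth rotates (5610.0 / 86164) × 360° = 23.44°.
At the equator that is 23.44° × (2π·6371/360) km/° = 23.44 × 111.2 = 2606 km.

2610 km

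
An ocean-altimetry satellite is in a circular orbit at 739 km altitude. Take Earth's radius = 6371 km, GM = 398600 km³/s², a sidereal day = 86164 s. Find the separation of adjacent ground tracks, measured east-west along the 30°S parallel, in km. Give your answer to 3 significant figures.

Semi-major axis a = 6371 + 739 = 7110 km. Period T = 2π√(a³/μ) = 2π√(7110³/398600) = 5966.4 s = 99.44 min.
Node shift per orbit = (5966.4/86164) × 360° = 24.93°.
Equatorial spacing = 24.93 × 111.2 km/° = 2772 km.
At 30° latitude, spacing = 2772 × cos(30°) = 2401 km.

2400 km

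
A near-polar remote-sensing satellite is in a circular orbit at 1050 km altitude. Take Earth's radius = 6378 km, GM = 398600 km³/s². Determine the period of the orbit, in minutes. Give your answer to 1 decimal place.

106.2 min

Semi-major axis a = 6378 + 1050 = 7428 km. Period T = 2π√(a³/μ) = 2π√(7428³/398600) = 6371.2 s = 106.19 min.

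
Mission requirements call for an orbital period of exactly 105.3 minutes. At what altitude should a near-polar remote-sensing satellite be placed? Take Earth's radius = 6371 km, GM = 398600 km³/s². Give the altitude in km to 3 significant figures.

T = 105.3 min = 6318.0 s.
From T = 2π√(a³/μ): a = (μ T²/4π²)^(1/3) = (398600 × 6318.0² / 4π²)^(1/3) = 7387 km.
Altitude h = a − R = 7387 − 6371 = 1016 km.

1020 km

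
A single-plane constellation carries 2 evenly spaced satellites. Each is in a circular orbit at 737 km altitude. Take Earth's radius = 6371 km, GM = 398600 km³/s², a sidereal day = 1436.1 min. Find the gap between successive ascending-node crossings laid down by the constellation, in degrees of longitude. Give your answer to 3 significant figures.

Semi-major axis a = 6371 + 737 = 7108 km. Period T = 2π√(a³/μ) = 2π√(7108³/398600) = 5963.9 s = 99.40 min.
Single-satellite node shift = (5963.9/86166) × 360° = 24.92°.
With 2 satellites evenly phased, successive equator crossings are 24.92/2 = 12.459° apart.

12.5°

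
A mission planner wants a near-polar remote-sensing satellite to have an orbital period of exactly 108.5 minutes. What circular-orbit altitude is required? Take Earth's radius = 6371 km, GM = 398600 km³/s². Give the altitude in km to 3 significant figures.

T = 108.5 min = 6510.0 s.
From T = 2π√(a³/μ): a = (μ T²/4π²)^(1/3) = (398600 × 6510.0² / 4π²)^(1/3) = 7536 km.
Altitude h = a − R = 7536 − 6371 = 1165 km.

1160 km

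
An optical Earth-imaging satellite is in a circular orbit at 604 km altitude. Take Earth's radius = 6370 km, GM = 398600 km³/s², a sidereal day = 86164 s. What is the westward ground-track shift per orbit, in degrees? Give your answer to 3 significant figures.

Semi-major axis a = 6370 + 604 = 6974 km. Period T = 2π√(a³/μ) = 2π√(6974³/398600) = 5796.1 s = 96.60 min.
During one orbit Earth rotates (5796.1 / 86164) × 360° = 24.22°.

24.2°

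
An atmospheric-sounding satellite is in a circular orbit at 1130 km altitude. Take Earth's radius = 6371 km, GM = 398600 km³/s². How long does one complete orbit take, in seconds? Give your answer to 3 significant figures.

Semi-major axis a = 6371 + 1130 = 7501 km. Period T = 2π√(a³/μ) = 2π√(7501³/398600) = 6465.3 s = 107.76 min.

6470 seconds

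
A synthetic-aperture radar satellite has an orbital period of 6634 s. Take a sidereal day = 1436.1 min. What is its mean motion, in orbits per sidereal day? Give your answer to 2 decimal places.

12.99

Orbits per sidereal day = 86166 / 6634.0 = 12.989.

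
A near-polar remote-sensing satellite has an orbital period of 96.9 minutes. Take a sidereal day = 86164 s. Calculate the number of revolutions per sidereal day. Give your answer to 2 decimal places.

14.82

T = 96.9 min = 5814.0 s.
Orbits per sidereal day = 86164 / 5814.0 = 14.820.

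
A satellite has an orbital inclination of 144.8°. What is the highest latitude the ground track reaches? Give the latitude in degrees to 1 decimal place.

Retrograde orbit: the ground track reaches ±(180° − i) = ±(180 − 144.8) = ±35.2°.

35.2°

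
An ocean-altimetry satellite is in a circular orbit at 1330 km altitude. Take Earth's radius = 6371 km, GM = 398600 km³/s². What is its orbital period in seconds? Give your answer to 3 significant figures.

Semi-major axis a = 6371 + 1330 = 7701 km. Period T = 2π√(a³/μ) = 2π√(7701³/398600) = 6725.6 s = 112.09 min.

6730 seconds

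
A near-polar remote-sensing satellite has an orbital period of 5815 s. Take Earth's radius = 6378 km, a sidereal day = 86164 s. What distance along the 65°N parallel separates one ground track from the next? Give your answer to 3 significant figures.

1140 km

Node shift per orbit = (5815.0/86164) × 360° = 24.30°.
Equatorial spacing = 24.30 × 111.3 km/° = 2705 km.
At 65° latitude, spacing = 2705 × cos(65°) = 1143 km.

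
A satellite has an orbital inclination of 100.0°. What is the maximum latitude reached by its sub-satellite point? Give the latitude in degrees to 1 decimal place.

80.0°

Retrograde orbit: the ground track reaches ±(180° − i) = ±(180 − 100.0) = ±80.0°.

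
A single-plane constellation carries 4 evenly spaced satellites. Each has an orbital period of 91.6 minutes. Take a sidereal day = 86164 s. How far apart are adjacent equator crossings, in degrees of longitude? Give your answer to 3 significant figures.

5.74°

T = 91.6 min = 5496.0 s.
Single-satellite node shift = (5496.0/86164) × 360° = 22.96°.
With 4 satellites evenly phased, successive equator crossings are 22.96/4 = 5.741° apart.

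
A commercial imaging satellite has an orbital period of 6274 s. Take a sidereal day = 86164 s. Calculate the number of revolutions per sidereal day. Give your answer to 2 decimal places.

Orbits per sidereal day = 86164 / 6274.0 = 13.734.

13.73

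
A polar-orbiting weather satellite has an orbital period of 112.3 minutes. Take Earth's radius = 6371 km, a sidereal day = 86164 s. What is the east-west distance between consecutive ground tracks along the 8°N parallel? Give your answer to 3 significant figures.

T = 112.3 min = 6738.0 s.
Node shift per orbit = (6738.0/86164) × 360° = 28.15°.
Equatorial spacing = 28.15 × 111.2 km/° = 3130 km.
At 8° latitude, spacing = 3130 × cos(8°) = 3100 km.

3100 km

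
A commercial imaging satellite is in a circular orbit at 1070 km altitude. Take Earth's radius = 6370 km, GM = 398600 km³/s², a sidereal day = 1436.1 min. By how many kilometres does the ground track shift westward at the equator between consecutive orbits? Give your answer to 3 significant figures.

Semi-major axis a = 6370 + 1070 = 7440 km. Period T = 2π√(a³/μ) = 2π√(7440³/398600) = 6386.6 s = 106.44 min.
During one orbit Earth rotates (6386.6 / 86166) × 360° = 26.68°.
At the equator that is 26.68° × (2π·6370/360) km/° = 26.68 × 111.2 = 2967 km.

2970 km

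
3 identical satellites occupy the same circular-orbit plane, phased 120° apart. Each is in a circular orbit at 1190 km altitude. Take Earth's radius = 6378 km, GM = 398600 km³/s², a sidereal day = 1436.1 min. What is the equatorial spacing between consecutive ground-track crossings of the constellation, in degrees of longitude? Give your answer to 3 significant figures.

9.12°

Semi-major axis a = 6378 + 1190 = 7568 km. Period T = 2π√(a³/μ) = 2π√(7568³/398600) = 6552.1 s = 109.20 min.
Single-satellite node shift = (6552.1/86166) × 360° = 27.37°.
With 3 satellites evenly phased, successive equator crossings are 27.37/3 = 9.125° apart.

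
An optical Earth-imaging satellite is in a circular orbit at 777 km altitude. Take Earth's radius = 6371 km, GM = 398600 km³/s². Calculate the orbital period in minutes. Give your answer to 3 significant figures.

Semi-major axis a = 6371 + 777 = 7148 km. Period T = 2π√(a³/μ) = 2π√(7148³/398600) = 6014.3 s = 100.24 min.

100 min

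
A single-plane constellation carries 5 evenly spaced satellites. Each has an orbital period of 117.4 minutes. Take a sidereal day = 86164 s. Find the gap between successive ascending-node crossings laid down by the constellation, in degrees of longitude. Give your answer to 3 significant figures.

5.89°

T = 117.4 min = 7044.0 s.
Single-satellite node shift = (7044.0/86164) × 360° = 29.43°.
With 5 satellites evenly phased, successive equator crossings are 29.43/5 = 5.886° apart.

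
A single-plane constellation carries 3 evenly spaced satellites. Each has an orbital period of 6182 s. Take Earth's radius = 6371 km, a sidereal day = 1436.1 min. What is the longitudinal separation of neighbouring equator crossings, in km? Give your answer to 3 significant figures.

Single-satellite node shift = (6182.0/86166) × 360° = 25.83°.
With 3 satellites evenly phased, successive equator crossings are 25.83/3 = 8.609° apart.
That is 8.609 × 111.2 = 957 km at the equator.

957 km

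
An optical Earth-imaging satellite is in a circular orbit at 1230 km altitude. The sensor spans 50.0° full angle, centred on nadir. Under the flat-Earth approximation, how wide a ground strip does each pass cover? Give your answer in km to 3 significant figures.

Half-angle = 50.0°/2 = 25°.
Swath width ≈ 2h·tan(θ/2) = 2 × 1230 × tan(25°) = 1147.1 km.

1150 km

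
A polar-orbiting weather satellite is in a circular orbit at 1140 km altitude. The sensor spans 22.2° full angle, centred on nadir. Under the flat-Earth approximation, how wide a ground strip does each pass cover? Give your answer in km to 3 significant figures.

447 km

Half-angle = 22.2°/2 = 11.1°.
Swath width ≈ 2h·tan(θ/2) = 2 × 1140 × tan(11.1°) = 447.3 km.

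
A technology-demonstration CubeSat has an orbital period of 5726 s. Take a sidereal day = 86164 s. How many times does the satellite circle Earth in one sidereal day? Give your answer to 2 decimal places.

15.05

Orbits per sidereal day = 86164 / 5726.0 = 15.048.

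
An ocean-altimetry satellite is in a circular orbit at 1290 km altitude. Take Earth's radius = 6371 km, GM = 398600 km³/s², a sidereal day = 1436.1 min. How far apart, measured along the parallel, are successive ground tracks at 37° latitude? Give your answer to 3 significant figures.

Semi-major axis a = 6371 + 1290 = 7661 km. Period T = 2π√(a³/μ) = 2π√(7661³/398600) = 6673.3 s = 111.22 min.
Node shift per orbit = (6673.3/86166) × 360° = 27.88°.
Equatorial spacing = 27.88 × 111.2 km/° = 3100 km.
At 37° latitude, spacing = 3100 × cos(37°) = 2476 km.

2480 km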